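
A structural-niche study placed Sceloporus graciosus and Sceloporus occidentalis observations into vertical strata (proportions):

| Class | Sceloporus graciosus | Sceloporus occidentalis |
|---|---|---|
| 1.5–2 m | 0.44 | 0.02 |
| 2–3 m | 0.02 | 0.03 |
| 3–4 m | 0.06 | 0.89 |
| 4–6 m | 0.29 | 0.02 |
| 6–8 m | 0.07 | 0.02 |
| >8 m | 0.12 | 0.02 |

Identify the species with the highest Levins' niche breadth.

Sceloporus graciosus

Σp_gracᵢ² = 0.44² + 0.02² + 0.06² + 0.29² + 0.07² + 0.12² = 0.1936 + 0.0004 + 0.0036 + 0.0841 + 0.0049 + 0.0144 = 0.3010
B_grac = 1 / 0.3010 = 3.3223
Σp_occiᵢ² = 0.02² + 0.03² + 0.89² + 0.02² + 0.02² + 0.02² = 0.0004 + 0.0009 + 0.7921 + 0.0004 + 0.0004 + 0.0004 = 0.7946
B_occi = 1 / 0.7946 = 1.2585
Highest B → broadest niche (most generalist): Sceloporus graciosus (B = 3.32).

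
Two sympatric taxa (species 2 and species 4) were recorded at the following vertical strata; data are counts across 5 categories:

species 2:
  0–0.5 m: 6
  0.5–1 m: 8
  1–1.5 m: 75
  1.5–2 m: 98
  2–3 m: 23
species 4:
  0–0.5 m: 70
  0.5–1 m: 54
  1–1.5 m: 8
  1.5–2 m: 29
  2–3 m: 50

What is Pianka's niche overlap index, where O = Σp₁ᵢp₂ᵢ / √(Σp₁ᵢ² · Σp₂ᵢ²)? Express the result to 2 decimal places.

Proportions for species 2 (n=210): 6/210=0.0286, 8/210=0.0381, 75/210=0.3571, 98/210=0.4667, 23/210=0.1095
Proportions for species 4 (n=211): 70/211=0.3318, 54/211=0.2559, 8/211=0.0379, 29/211=0.1374, 50/211=0.2370
Σ p₁ᵢp₂ᵢ = 0.009489 + 0.009750 + 0.013534 + 0.064125 + 0.025952 = 0.122850
Σp_1ᵢ² = 0.0286² + 0.0381² + 0.3571² + 0.4667² + 0.1095² = 0.000818 + 0.001452 + 0.127520 + 0.217809 + 0.011990 = 0.359589
Σp_2ᵢ² = 0.3318² + 0.2559² + 0.0379² + 0.1374² + 0.2370² = 0.110091 + 0.065485 + 0.001436 + 0.018879 + 0.056169 = 0.252060
O = 0.122850 / √(0.359589 × 0.252060) = 0.122850 / 0.3010615 = 0.4081

0.41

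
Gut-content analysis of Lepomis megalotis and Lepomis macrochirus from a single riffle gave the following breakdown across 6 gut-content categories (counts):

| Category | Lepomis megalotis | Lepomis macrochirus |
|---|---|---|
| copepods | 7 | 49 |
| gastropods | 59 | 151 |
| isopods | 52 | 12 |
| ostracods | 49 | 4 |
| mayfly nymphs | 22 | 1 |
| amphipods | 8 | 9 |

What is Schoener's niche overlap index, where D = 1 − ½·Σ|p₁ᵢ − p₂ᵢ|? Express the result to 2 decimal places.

0.45

Proportions for Lepomis megalotis (n=197): 7/197=0.0355, 59/197=0.2995, 52/197=0.2640, 49/197=0.2487, 22/197=0.1117, 8/197=0.0406
Proportions for Lepomis macrochirus (n=226): 49/226=0.2168, 151/226=0.6681, 12/226=0.0531, 4/226=0.0177, 1/226=0.0044, 9/226=0.0398
Σ|p₁ᵢ − p₂ᵢ| = 0.1813 + 0.3686 + 0.2109 + 0.2310 + 0.1073 + 0.0008 = 1.0999
D = 1 − ½ × 1.0999 = 1 − 0.54995 = 0.45005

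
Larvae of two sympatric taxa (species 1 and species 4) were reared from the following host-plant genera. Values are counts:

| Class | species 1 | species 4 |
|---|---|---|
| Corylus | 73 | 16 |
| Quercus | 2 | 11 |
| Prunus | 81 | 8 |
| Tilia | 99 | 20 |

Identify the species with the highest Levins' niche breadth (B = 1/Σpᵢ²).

Proportions for species 1 (n=255): 73/255=0.2863, 2/255=0.0078, 81/255=0.3176, 99/255=0.3882
Proportions for species 4 (n=55): 16/55=0.2909, 11/55=0.2000, 8/55=0.1455, 20/55=0.3636
Σp_1ᵢ² = 0.2863² + 0.0078² + 0.3176² + 0.3882² = 0.081968 + 0.000061 + 0.100870 + 0.150699 = 0.333598
B_1 = 1 / 0.333598 = 2.9976
Σp_4ᵢ² = 0.2909² + 0.2000² + 0.1455² + 0.3636² = 0.084623 + 0.040000 + 0.021170 + 0.132205 = 0.277998
B_4 = 1 / 0.277998 = 3.5971
Highest B → broadest niche (most generalist): species 4 (B = 3.60).

species 4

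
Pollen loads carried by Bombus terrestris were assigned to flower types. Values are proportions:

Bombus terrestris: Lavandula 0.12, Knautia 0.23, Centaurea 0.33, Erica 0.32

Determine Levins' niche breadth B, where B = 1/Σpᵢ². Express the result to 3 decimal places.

Σpᵢ² = 0.12² + 0.23² + 0.33² + 0.32² = 0.0144 + 0.0529 + 0.1089 + 0.1024 = 0.2786
B = 1 / 0.2786 = 3.58938

3.589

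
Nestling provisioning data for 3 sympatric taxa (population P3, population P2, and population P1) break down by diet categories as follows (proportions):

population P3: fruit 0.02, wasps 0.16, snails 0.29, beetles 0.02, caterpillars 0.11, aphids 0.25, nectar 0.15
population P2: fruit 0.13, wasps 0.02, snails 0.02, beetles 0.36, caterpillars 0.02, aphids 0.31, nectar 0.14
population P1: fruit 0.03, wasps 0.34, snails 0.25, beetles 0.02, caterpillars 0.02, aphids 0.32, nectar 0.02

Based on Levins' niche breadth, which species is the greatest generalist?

population P3

Σp_P3ᵢ² = 0.02² + 0.16² + 0.29² + 0.02² + 0.11² + 0.25² + 0.15² = 0.0004 + 0.0256 + 0.0841 + 0.0004 + 0.0121 + 0.0625 + 0.0225 = 0.2076
B_P3 = 1 / 0.2076 = 4.8170
Σp_P2ᵢ² = 0.13² + 0.02² + 0.02² + 0.36² + 0.02² + 0.31² + 0.14² = 0.0169 + 0.0004 + 0.0004 + 0.1296 + 0.0004 + 0.0961 + 0.0196 = 0.2634
B_P2 = 1 / 0.2634 = 3.7965
Σp_P1ᵢ² = 0.03² + 0.34² + 0.25² + 0.02² + 0.02² + 0.32² + 0.02² = 0.0009 + 0.1156 + 0.0625 + 0.0004 + 0.0004 + 0.1024 + 0.0004 = 0.2826
B_P1 = 1 / 0.2826 = 3.5386
Highest B → broadest niche (most generalist): population P3 (B = 4.82).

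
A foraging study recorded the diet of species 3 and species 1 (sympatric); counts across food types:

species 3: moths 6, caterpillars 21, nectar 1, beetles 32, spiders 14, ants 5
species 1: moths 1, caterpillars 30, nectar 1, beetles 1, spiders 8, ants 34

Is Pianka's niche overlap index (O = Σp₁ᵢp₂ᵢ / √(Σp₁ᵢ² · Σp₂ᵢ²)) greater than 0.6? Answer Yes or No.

Proportions for species 3 (n=79): 6/79=0.0759, 21/79=0.2658, 1/79=0.0127, 32/79=0.4051, 14/79=0.1772, 5/79=0.0633
Proportions for species 1 (n=75): 1/75=0.0133, 30/75=0.4000, 1/75=0.0133, 1/75=0.0133, 8/75=0.1067, 34/75=0.4533
Σ p₁ᵢp₂ᵢ = 0.001009 + 0.106320 + 0.000169 + 0.005388 + 0.018907 + 0.028694 = 0.160487
Σp_1ᵢ² = 0.0759² + 0.2658² + 0.0127² + 0.4051² + 0.1772² + 0.0633² = 0.005761 + 0.070650 + 0.000161 + 0.164106 + 0.031400 + 0.004007 = 0.276085
Σp_2ᵢ² = 0.0133² + 0.4000² + 0.0133² + 0.0133² + 0.1067² + 0.4533² = 0.000177 + 0.160000 + 0.000177 + 0.000177 + 0.011385 + 0.205481 = 0.377397
O = 0.160487 / √(0.276085 × 0.377397) = 0.160487 / 0.3227904 = 0.4972
O = 0.4972 < 0.6 → No.

No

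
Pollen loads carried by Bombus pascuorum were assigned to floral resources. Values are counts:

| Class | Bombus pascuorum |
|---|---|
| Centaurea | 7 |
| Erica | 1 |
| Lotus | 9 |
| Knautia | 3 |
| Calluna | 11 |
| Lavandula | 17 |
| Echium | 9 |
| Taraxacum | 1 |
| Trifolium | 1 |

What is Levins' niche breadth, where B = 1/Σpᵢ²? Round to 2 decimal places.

5.50

Proportions for Bombus pascuorum (n=59): 7/59=0.1186, 1/59=0.0169, 9/59=0.1525, 3/59=0.0508, 11/59=0.1864, 17/59=0.2881, 9/59=0.1525, 1/59=0.0169, 1/59=0.0169
Σpᵢ² = 0.1186² + 0.0169² + 0.1525² + 0.0508² + 0.1864² + 0.2881² + 0.1525² + 0.0169² + 0.0169² = 0.014066 + 0.000286 + 0.023256 + 0.002581 + 0.034745 + 0.083002 + 0.023256 + 0.000286 + 0.000286 = 0.181764
B = 1 / 0.181764 = 5.5016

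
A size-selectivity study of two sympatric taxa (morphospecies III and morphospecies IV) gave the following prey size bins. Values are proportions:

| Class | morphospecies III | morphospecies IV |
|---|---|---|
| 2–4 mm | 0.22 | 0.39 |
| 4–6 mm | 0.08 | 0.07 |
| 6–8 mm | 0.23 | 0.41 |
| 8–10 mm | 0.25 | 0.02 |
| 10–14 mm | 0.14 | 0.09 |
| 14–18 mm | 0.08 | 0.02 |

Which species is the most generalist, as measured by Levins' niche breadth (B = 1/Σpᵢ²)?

morphospecies III

Σp_IIIᵢ² = 0.22² + 0.08² + 0.23² + 0.25² + 0.14² + 0.08² = 0.0484 + 0.0064 + 0.0529 + 0.0625 + 0.0196 + 0.0064 = 0.1962
B_III = 1 / 0.1962 = 5.0968
Σp_IVᵢ² = 0.39² + 0.07² + 0.41² + 0.02² + 0.09² + 0.02² = 0.1521 + 0.0049 + 0.1681 + 0.0004 + 0.0081 + 0.0004 = 0.3340
B_IV = 1 / 0.3340 = 2.9940
Highest B → broadest niche (most generalist): morphospecies III (B = 5.10).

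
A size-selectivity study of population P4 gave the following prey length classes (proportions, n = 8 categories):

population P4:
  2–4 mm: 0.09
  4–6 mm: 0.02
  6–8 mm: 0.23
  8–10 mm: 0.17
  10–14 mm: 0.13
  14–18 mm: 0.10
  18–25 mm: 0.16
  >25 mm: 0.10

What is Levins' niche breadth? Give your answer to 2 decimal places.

6.54

Σpᵢ² = 0.09² + 0.02² + 0.23² + 0.17² + 0.13² + 0.10² + 0.16² + 0.10² = 0.0081 + 0.0004 + 0.0529 + 0.0289 + 0.0169 + 0.0100 + 0.0256 + 0.0100 = 0.1528
B = 1 / 0.1528 = 6.5445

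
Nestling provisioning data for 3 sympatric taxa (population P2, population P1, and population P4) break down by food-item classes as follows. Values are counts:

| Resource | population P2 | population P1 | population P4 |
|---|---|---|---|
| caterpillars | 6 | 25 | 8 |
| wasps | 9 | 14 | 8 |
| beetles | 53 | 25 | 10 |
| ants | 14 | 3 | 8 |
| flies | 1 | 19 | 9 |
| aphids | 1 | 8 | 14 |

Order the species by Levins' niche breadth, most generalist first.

Proportions for population P2 (n=84): 6/84=0.0714, 9/84=0.1071, 53/84=0.6310, 14/84=0.1667, 1/84=0.0119, 1/84=0.0119
Proportions for population P1 (n=94): 25/94=0.2660, 14/94=0.1489, 25/94=0.2660, 3/94=0.0319, 19/94=0.2021, 8/94=0.0851
Proportions for population P4 (n=57): 8/57=0.1404, 8/57=0.1404, 10/57=0.1754, 8/57=0.1404, 9/57=0.1579, 14/57=0.2456
Σp_P2ᵢ² = 0.0714² + 0.1071² + 0.6310² + 0.1667² + 0.0119² + 0.0119² = 0.005098 + 0.011470 + 0.398161 + 0.027789 + 0.000142 + 0.000142 = 0.442802
B_P2 = 1 / 0.442802 = 2.2583
Σp_P1ᵢ² = 0.2660² + 0.1489² + 0.2660² + 0.0319² + 0.2021² + 0.0851² = 0.070756 + 0.022171 + 0.070756 + 0.001018 + 0.040844 + 0.007242 = 0.212787
B_P1 = 1 / 0.212787 = 4.6995
Σp_P4ᵢ² = 0.1404² + 0.1404² + 0.1754² + 0.1404² + 0.1579² + 0.2456² = 0.019712 + 0.019712 + 0.030765 + 0.019712 + 0.024932 + 0.060319 = 0.175152
B_P4 = 1 / 0.175152 = 5.7093
Ranking by B (broadest → narrowest): population P4 (5.71) > population P1 (4.70) > population P2 (2.26)

population P4 > population P1 > population P2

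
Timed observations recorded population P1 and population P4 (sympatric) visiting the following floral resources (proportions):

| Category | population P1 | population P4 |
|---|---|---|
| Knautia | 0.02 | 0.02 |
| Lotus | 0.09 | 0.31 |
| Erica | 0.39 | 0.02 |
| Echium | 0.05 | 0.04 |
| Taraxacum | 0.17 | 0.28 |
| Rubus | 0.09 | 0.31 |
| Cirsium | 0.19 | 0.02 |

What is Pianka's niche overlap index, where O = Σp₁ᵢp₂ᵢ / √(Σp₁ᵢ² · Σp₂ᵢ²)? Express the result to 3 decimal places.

Σ p₁ᵢp₂ᵢ = 0.0004 + 0.0279 + 0.0078 + 0.0020 + 0.0476 + 0.0279 + 0.0038 = 0.1174
Σp_1ᵢ² = 0.02² + 0.09² + 0.39² + 0.05² + 0.17² + 0.09² + 0.19² = 0.0004 + 0.0081 + 0.1521 + 0.0025 + 0.0289 + 0.0081 + 0.0361 = 0.2362
Σp_2ᵢ² = 0.02² + 0.31² + 0.02² + 0.04² + 0.28² + 0.31² + 0.02² = 0.0004 + 0.0961 + 0.0004 + 0.0016 + 0.0784 + 0.0961 + 0.0004 = 0.2734
O = 0.1174 / √(0.2362 × 0.2734) = 0.1174 / 0.254120 = 0.46199

0.462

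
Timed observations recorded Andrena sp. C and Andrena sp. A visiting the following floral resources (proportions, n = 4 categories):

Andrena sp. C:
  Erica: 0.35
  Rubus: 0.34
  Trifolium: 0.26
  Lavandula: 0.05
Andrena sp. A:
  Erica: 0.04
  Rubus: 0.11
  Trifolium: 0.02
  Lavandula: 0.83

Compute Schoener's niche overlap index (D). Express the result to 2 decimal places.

0.22

Σ|p₁ᵢ − p₂ᵢ| = 0.31 + 0.23 + 0.24 + 0.78 = 1.56
D = 1 − ½ × 1.56 = 1 − 0.780 = 0.2200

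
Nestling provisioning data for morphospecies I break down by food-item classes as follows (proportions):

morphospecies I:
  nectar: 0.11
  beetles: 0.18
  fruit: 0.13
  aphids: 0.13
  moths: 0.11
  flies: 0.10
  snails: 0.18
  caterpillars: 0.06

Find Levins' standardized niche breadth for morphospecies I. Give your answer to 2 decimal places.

Σpᵢ² = 0.11² + 0.18² + 0.13² + 0.13² + 0.11² + 0.10² + 0.18² + 0.06² = 0.0121 + 0.0324 + 0.0169 + 0.0169 + 0.0121 + 0.0100 + 0.0324 + 0.0036 = 0.1364
B = 1 / 0.1364 = 7.3314
Bₛ = (B − 1)/(n − 1) = (7.3314 − 1)/(8 − 1) = 6.3314/7 = 0.9045

0.90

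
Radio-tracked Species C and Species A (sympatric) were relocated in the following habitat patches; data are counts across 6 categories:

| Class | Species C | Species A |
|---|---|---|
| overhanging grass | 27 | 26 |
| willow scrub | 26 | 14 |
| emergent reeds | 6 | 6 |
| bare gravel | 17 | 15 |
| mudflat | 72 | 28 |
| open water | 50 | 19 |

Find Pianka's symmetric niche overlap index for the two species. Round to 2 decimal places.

0.93

Proportions for Species C (n=198): 27/198=0.1364, 26/198=0.1313, 6/198=0.0303, 17/198=0.0859, 72/198=0.3636, 50/198=0.2525
Proportions for Species A (n=108): 26/108=0.2407, 14/108=0.1296, 6/108=0.0556, 15/108=0.1389, 28/108=0.2593, 19/108=0.1759
Σ p₁ᵢp₂ᵢ = 0.032831 + 0.017016 + 0.001685 + 0.011932 + 0.094281 + 0.044415 = 0.202160
Σp_1ᵢ² = 0.1364² + 0.1313² + 0.0303² + 0.0859² + 0.3636² + 0.2525² = 0.018605 + 0.017240 + 0.000918 + 0.007379 + 0.132205 + 0.063756 = 0.240103
Σp_2ᵢ² = 0.2407² + 0.1296² + 0.0556² + 0.1389² + 0.2593² + 0.1759² = 0.057936 + 0.016796 + 0.003091 + 0.019293 + 0.067236 + 0.030941 = 0.195293
O = 0.202160 / √(0.240103 × 0.195293) = 0.202160 / 0.2165420 = 0.9336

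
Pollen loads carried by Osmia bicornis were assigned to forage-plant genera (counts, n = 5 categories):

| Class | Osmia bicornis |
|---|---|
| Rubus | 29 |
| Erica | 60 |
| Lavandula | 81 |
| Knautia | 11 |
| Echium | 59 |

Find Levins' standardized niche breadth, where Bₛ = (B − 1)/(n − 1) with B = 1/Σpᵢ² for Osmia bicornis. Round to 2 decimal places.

Proportions for Osmia bicornis (n=240): 29/240=0.1208, 60/240=0.2500, 81/240=0.3375, 11/240=0.0458, 59/240=0.2458
Σpᵢ² = 0.1208² + 0.2500² + 0.3375² + 0.0458² + 0.2458² = 0.014593 + 0.062500 + 0.113906 + 0.002098 + 0.060418 = 0.253515
B = 1 / 0.253515 = 3.9445
Bₛ = (B − 1)/(n − 1) = (3.9445 − 1)/(5 − 1) = 2.9445/4 = 0.7361

0.74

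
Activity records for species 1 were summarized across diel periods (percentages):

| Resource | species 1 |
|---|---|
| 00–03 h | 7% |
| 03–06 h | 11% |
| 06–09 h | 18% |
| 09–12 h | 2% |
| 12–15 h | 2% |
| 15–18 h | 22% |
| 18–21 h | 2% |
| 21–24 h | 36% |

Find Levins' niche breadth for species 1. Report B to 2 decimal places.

Convert percentages to proportions (divide by 100).
Σpᵢ² = 0.07² + 0.11² + 0.18² + 0.02² + 0.02² + 0.22² + 0.02² + 0.36² = 0.0049 + 0.0121 + 0.0324 + 0.0004 + 0.0004 + 0.0484 + 0.0004 + 0.1296 = 0.2286
B = 1 / 0.2286 = 4.3745

4.37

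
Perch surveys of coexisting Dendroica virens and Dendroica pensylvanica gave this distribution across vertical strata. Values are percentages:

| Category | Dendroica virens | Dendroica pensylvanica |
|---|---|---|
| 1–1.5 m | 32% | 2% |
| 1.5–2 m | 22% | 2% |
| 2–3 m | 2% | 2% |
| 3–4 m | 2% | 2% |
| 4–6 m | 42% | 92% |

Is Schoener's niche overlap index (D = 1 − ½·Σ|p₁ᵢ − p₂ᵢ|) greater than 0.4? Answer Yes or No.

Convert percentages to proportions (divide by 100).
Σ|p₁ᵢ − p₂ᵢ| = 0.30 + 0.20 + 0.00 + 0.00 + 0.50 = 1.00
D = 1 − ½ × 1.00 = 1 − 0.500 = 0.5000
D = 0.5000 > 0.4 → Yes.

Yes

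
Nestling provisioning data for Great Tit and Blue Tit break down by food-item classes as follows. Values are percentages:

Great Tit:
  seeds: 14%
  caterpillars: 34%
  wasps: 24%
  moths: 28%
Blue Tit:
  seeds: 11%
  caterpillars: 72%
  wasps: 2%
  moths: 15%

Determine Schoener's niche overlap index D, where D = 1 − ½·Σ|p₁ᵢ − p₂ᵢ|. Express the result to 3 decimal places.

0.620

Convert percentages to proportions (divide by 100).
Σ|p₁ᵢ − p₂ᵢ| = 0.03 + 0.38 + 0.22 + 0.13 = 0.76
D = 1 − ½ × 0.76 = 1 − 0.380 = 0.62000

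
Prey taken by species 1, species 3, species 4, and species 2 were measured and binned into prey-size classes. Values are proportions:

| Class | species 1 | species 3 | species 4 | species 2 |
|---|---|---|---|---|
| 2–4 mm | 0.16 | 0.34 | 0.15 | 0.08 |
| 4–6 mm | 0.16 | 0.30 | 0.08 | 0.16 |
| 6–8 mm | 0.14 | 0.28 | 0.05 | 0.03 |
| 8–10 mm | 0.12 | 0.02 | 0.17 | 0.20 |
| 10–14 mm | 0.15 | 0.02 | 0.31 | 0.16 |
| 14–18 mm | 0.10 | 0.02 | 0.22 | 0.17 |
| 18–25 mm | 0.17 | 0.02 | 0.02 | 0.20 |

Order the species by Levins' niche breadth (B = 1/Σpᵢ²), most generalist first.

species 1 > species 2 > species 4 > species 3

Σp_1ᵢ² = 0.16² + 0.16² + 0.14² + 0.12² + 0.15² + 0.10² + 0.17² = 0.0256 + 0.0256 + 0.0196 + 0.0144 + 0.0225 + 0.0100 + 0.0289 = 0.1466
B_1 = 1 / 0.1466 = 6.8213
Σp_3ᵢ² = 0.34² + 0.30² + 0.28² + 0.02² + 0.02² + 0.02² + 0.02² = 0.1156 + 0.0900 + 0.0784 + 0.0004 + 0.0004 + 0.0004 + 0.0004 = 0.2856
B_3 = 1 / 0.2856 = 3.5014
Σp_4ᵢ² = 0.15² + 0.08² + 0.05² + 0.17² + 0.31² + 0.22² + 0.02² = 0.0225 + 0.0064 + 0.0025 + 0.0289 + 0.0961 + 0.0484 + 0.0004 = 0.2052
B_4 = 1 / 0.2052 = 4.8733
Σp_2ᵢ² = 0.08² + 0.16² + 0.03² + 0.20² + 0.16² + 0.17² + 0.20² = 0.0064 + 0.0256 + 0.0009 + 0.0400 + 0.0256 + 0.0289 + 0.0400 = 0.1674
B_2 = 1 / 0.1674 = 5.9737
Ranking by B (broadest → narrowest): species 1 (6.82) > species 2 (5.97) > species 4 (4.87) > species 3 (3.50)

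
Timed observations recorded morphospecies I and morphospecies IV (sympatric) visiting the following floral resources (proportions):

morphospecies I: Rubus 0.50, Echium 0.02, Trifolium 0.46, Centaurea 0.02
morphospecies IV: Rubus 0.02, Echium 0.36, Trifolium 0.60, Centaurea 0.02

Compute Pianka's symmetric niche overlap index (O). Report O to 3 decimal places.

0.617

Σ p₁ᵢp₂ᵢ = 0.0100 + 0.0072 + 0.2760 + 0.0004 = 0.2936
Σp_1ᵢ² = 0.50² + 0.02² + 0.46² + 0.02² = 0.2500 + 0.0004 + 0.2116 + 0.0004 = 0.4624
Σp_2ᵢ² = 0.02² + 0.36² + 0.60² + 0.02² = 0.0004 + 0.1296 + 0.3600 + 0.0004 = 0.4904
O = 0.2936 / √(0.4624 × 0.4904) = 0.2936 / 0.476194 = 0.61656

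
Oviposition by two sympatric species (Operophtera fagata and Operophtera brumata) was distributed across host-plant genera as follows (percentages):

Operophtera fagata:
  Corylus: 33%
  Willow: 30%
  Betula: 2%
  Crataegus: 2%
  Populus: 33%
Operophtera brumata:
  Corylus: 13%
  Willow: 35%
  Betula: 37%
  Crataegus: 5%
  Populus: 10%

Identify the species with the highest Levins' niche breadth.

Operophtera brumata

Convert percentages to proportions (divide by 100).
Σp_fagaᵢ² = 0.33² + 0.30² + 0.02² + 0.02² + 0.33² = 0.1089 + 0.0900 + 0.0004 + 0.0004 + 0.1089 = 0.3086
B_faga = 1 / 0.3086 = 3.2404
Σp_brumᵢ² = 0.13² + 0.35² + 0.37² + 0.05² + 0.10² = 0.0169 + 0.1225 + 0.1369 + 0.0025 + 0.0100 = 0.2888
B_brum = 1 / 0.2888 = 3.4626
Highest B → broadest niche (most generalist): Operophtera brumata (B = 3.46).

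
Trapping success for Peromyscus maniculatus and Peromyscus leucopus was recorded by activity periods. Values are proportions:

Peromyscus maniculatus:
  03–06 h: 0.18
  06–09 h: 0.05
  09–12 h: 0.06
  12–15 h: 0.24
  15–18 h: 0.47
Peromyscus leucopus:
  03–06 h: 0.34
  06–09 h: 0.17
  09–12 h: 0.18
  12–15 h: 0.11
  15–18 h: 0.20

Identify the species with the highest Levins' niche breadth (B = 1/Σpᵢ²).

Peromyscus leucopus

Σp_maniᵢ² = 0.18² + 0.05² + 0.06² + 0.24² + 0.47² = 0.0324 + 0.0025 + 0.0036 + 0.0576 + 0.2209 = 0.3170
B_mani = 1 / 0.3170 = 3.1546
Σp_leucᵢ² = 0.34² + 0.17² + 0.18² + 0.11² + 0.20² = 0.1156 + 0.0289 + 0.0324 + 0.0121 + 0.0400 = 0.2290
B_leuc = 1 / 0.2290 = 4.3668
Highest B → broadest niche (most generalist): Peromyscus leucopus (B = 4.37).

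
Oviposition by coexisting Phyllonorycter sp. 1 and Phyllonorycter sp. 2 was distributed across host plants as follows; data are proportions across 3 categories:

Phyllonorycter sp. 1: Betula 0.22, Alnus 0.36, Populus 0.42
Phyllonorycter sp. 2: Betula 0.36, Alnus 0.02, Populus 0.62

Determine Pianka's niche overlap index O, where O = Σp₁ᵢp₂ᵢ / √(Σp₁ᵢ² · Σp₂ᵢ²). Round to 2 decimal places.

Σ p₁ᵢp₂ᵢ = 0.0792 + 0.0072 + 0.2604 = 0.3468
Σp_1ᵢ² = 0.22² + 0.36² + 0.42² = 0.0484 + 0.1296 + 0.1764 = 0.3544
Σp_2ᵢ² = 0.36² + 0.02² + 0.62² = 0.1296 + 0.0004 + 0.3844 = 0.5144
O = 0.3468 / √(0.3544 × 0.5144) = 0.3468 / 0.42697 = 0.8122

0.81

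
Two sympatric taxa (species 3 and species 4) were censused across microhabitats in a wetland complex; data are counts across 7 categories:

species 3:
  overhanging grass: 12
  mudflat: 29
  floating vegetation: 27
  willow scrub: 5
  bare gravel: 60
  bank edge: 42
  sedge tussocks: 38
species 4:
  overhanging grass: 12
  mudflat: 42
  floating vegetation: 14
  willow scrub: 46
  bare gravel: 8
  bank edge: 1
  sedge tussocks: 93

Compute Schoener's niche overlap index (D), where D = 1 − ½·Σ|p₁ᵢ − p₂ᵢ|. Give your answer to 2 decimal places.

0.50

Proportions for species 3 (n=213): 12/213=0.0563, 29/213=0.1362, 27/213=0.1268, 5/213=0.0235, 60/213=0.2817, 42/213=0.1972, 38/213=0.1784
Proportions for species 4 (n=216): 12/216=0.0556, 42/216=0.1944, 14/216=0.0648, 46/216=0.2130, 8/216=0.0370, 1/216=0.0046, 93/216=0.4306
Σ|p₁ᵢ − p₂ᵢ| = 0.0007 + 0.0582 + 0.0620 + 0.1895 + 0.2447 + 0.1926 + 0.2522 = 0.9999
D = 1 − ½ × 0.9999 = 1 − 0.49995 = 0.50005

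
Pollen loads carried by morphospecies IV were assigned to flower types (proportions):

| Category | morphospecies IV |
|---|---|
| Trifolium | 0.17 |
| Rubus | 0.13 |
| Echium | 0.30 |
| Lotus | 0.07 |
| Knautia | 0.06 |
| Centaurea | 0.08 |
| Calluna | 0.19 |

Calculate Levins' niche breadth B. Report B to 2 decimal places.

5.35

Σpᵢ² = 0.17² + 0.13² + 0.30² + 0.07² + 0.06² + 0.08² + 0.19² = 0.0289 + 0.0169 + 0.0900 + 0.0049 + 0.0036 + 0.0064 + 0.0361 = 0.1868
B = 1 / 0.1868 = 5.3533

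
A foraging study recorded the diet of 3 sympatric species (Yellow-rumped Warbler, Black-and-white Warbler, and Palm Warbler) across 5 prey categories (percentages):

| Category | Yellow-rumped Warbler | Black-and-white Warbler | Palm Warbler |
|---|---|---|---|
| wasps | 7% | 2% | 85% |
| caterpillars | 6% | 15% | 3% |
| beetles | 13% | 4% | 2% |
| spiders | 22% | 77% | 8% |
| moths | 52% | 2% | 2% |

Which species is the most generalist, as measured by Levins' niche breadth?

Yellow-rumped Warbler

Convert percentages to proportions (divide by 100).
Σp_Yellᵢ² = 0.07² + 0.06² + 0.13² + 0.22² + 0.52² = 0.0049 + 0.0036 + 0.0169 + 0.0484 + 0.2704 = 0.3442
B_Yell = 1 / 0.3442 = 2.9053
Σp_Blacᵢ² = 0.02² + 0.15² + 0.04² + 0.77² + 0.02² = 0.0004 + 0.0225 + 0.0016 + 0.5929 + 0.0004 = 0.6178
B_Blac = 1 / 0.6178 = 1.6186
Σp_Palmᵢ² = 0.85² + 0.03² + 0.02² + 0.08² + 0.02² = 0.7225 + 0.0009 + 0.0004 + 0.0064 + 0.0004 = 0.7306
B_Palm = 1 / 0.7306 = 1.3687
Highest B → broadest niche (most generalist): Yellow-rumped Warbler (B = 2.91).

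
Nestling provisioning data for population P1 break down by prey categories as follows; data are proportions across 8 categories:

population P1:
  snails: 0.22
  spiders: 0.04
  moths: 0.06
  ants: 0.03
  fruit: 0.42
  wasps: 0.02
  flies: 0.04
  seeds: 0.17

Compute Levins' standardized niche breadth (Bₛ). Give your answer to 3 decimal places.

Σpᵢ² = 0.22² + 0.04² + 0.06² + 0.03² + 0.42² + 0.02² + 0.04² + 0.17² = 0.0484 + 0.0016 + 0.0036 + 0.0009 + 0.1764 + 0.0004 + 0.0016 + 0.0289 = 0.2618
B = 1 / 0.2618 = 3.81971
Bₛ = (B − 1)/(n − 1) = (3.81971 − 1)/(8 − 1) = 2.81971/7 = 0.40282

0.403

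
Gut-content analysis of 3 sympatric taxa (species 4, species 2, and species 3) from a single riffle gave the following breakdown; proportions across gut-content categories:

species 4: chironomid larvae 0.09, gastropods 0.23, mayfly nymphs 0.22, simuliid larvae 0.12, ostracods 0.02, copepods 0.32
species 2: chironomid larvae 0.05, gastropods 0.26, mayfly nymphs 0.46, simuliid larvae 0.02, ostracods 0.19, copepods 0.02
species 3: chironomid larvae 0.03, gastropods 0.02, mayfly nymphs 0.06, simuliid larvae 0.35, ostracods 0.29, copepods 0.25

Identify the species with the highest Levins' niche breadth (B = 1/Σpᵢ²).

species 4

Σp_4ᵢ² = 0.09² + 0.23² + 0.22² + 0.12² + 0.02² + 0.32² = 0.0081 + 0.0529 + 0.0484 + 0.0144 + 0.0004 + 0.1024 = 0.2266
B_4 = 1 / 0.2266 = 4.4131
Σp_2ᵢ² = 0.05² + 0.26² + 0.46² + 0.02² + 0.19² + 0.02² = 0.0025 + 0.0676 + 0.2116 + 0.0004 + 0.0361 + 0.0004 = 0.3186
B_2 = 1 / 0.3186 = 3.1387
Σp_3ᵢ² = 0.03² + 0.02² + 0.06² + 0.35² + 0.29² + 0.25² = 0.0009 + 0.0004 + 0.0036 + 0.1225 + 0.0841 + 0.0625 = 0.2740
B_3 = 1 / 0.2740 = 3.6496
Highest B → broadest niche (most generalist): species 4 (B = 4.41).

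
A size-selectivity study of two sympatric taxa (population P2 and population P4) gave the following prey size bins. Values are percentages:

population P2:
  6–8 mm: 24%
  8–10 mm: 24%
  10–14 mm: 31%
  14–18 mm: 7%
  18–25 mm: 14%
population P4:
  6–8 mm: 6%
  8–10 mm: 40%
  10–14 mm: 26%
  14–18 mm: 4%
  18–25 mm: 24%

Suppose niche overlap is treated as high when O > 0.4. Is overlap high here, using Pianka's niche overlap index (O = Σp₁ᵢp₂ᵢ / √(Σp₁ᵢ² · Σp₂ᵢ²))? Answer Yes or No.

Yes

Convert percentages to proportions (divide by 100).
Σ p₁ᵢp₂ᵢ = 0.0144 + 0.0960 + 0.0806 + 0.0028 + 0.0336 = 0.2274
Σp_1ᵢ² = 0.24² + 0.24² + 0.31² + 0.07² + 0.14² = 0.0576 + 0.0576 + 0.0961 + 0.0049 + 0.0196 = 0.2358
Σp_2ᵢ² = 0.06² + 0.40² + 0.26² + 0.04² + 0.24² = 0.0036 + 0.1600 + 0.0676 + 0.0016 + 0.0576 = 0.2904
O = 0.2274 / √(0.2358 × 0.2904) = 0.2274 / 0.26168 = 0.8690
O = 0.8690 > 0.4 → Yes.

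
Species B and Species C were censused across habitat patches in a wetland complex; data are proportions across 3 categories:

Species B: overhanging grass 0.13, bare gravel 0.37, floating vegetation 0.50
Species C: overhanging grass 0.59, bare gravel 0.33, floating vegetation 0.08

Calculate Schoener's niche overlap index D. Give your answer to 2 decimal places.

0.54

Σ|p₁ᵢ − p₂ᵢ| = 0.46 + 0.04 + 0.42 = 0.92
D = 1 − ½ × 0.92 = 1 − 0.460 = 0.5400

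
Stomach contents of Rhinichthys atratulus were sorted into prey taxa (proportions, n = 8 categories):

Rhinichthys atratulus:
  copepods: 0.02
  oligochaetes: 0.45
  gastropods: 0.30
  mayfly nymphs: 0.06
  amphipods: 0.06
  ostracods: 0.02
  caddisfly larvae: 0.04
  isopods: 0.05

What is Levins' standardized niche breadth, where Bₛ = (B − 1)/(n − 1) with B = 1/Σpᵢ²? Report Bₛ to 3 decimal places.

Σpᵢ² = 0.02² + 0.45² + 0.30² + 0.06² + 0.06² + 0.02² + 0.04² + 0.05² = 0.0004 + 0.2025 + 0.0900 + 0.0036 + 0.0036 + 0.0004 + 0.0016 + 0.0025 = 0.3046
B = 1 / 0.3046 = 3.28299
Bₛ = (B − 1)/(n − 1) = (3.28299 − 1)/(8 − 1) = 2.28299/7 = 0.32614

0.326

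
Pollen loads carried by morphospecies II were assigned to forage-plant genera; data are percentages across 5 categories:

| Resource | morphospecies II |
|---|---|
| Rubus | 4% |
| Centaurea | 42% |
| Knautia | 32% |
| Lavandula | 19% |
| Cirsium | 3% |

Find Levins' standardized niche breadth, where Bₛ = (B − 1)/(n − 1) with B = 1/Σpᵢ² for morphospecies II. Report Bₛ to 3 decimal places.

Convert percentages to proportions (divide by 100).
Σpᵢ² = 0.04² + 0.42² + 0.32² + 0.19² + 0.03² = 0.0016 + 0.1764 + 0.1024 + 0.0361 + 0.0009 = 0.3174
B = 1 / 0.3174 = 3.15060
Bₛ = (B − 1)/(n − 1) = (3.15060 − 1)/(5 − 1) = 2.15060/4 = 0.53765

0.538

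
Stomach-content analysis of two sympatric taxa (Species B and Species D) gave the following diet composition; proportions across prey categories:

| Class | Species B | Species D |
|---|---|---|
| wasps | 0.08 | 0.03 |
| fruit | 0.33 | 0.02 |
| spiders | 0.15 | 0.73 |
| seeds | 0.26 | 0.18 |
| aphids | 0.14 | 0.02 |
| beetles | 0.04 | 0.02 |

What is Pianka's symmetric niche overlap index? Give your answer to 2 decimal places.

Σ p₁ᵢp₂ᵢ = 0.0024 + 0.0066 + 0.1095 + 0.0468 + 0.0028 + 0.0008 = 0.1689
Σp_1ᵢ² = 0.08² + 0.33² + 0.15² + 0.26² + 0.14² + 0.04² = 0.0064 + 0.1089 + 0.0225 + 0.0676 + 0.0196 + 0.0016 = 0.2266
Σp_2ᵢ² = 0.03² + 0.02² + 0.73² + 0.18² + 0.02² + 0.02² = 0.0009 + 0.0004 + 0.5329 + 0.0324 + 0.0004 + 0.0004 = 0.5674
O = 0.1689 / √(0.2266 × 0.5674) = 0.1689 / 0.35857 = 0.4710

0.47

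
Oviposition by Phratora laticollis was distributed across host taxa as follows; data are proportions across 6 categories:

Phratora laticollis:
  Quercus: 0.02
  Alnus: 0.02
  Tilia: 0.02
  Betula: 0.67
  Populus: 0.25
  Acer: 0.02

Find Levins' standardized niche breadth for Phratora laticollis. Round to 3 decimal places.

0.190

Σpᵢ² = 0.02² + 0.02² + 0.02² + 0.67² + 0.25² + 0.02² = 0.0004 + 0.0004 + 0.0004 + 0.4489 + 0.0625 + 0.0004 = 0.5130
B = 1 / 0.5130 = 1.94932
Bₛ = (B − 1)/(n − 1) = (1.94932 − 1)/(6 − 1) = 0.94932/5 = 0.18986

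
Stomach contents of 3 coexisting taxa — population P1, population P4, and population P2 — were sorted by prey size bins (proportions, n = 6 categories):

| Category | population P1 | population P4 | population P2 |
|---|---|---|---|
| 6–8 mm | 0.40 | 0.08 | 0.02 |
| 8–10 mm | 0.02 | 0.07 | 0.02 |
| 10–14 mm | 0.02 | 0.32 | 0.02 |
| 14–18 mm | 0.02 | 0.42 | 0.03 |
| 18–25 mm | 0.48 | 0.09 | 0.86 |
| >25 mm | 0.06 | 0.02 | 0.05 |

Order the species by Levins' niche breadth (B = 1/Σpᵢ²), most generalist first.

population P4 > population P1 > population P2

Σp_P1ᵢ² = 0.40² + 0.02² + 0.02² + 0.02² + 0.48² + 0.06² = 0.1600 + 0.0004 + 0.0004 + 0.0004 + 0.2304 + 0.0036 = 0.3952
B_P1 = 1 / 0.3952 = 2.5304
Σp_P4ᵢ² = 0.08² + 0.07² + 0.32² + 0.42² + 0.09² + 0.02² = 0.0064 + 0.0049 + 0.1024 + 0.1764 + 0.0081 + 0.0004 = 0.2986
B_P4 = 1 / 0.2986 = 3.3490
Σp_P2ᵢ² = 0.02² + 0.02² + 0.02² + 0.03² + 0.86² + 0.05² = 0.0004 + 0.0004 + 0.0004 + 0.0009 + 0.7396 + 0.0025 = 0.7442
B_P2 = 1 / 0.7442 = 1.3437
Ranking by B (broadest → narrowest): population P4 (3.35) > population P1 (2.53) > population P2 (1.34)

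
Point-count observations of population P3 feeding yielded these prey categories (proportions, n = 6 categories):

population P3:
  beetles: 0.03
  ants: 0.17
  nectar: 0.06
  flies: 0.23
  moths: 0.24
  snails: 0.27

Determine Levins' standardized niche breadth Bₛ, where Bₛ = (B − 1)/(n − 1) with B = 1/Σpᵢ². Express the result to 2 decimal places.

0.72

Σpᵢ² = 0.03² + 0.17² + 0.06² + 0.23² + 0.24² + 0.27² = 0.0009 + 0.0289 + 0.0036 + 0.0529 + 0.0576 + 0.0729 = 0.2168
B = 1 / 0.2168 = 4.6125
Bₛ = (B − 1)/(n − 1) = (4.6125 − 1)/(6 − 1) = 3.6125/5 = 0.7225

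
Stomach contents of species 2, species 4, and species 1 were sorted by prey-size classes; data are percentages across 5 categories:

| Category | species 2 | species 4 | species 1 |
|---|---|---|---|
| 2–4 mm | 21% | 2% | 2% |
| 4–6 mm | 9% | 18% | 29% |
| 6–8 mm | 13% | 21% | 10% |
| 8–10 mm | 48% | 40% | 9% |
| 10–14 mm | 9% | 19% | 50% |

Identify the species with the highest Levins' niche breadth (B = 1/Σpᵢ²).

Convert percentages to proportions (divide by 100).
Σp_2ᵢ² = 0.21² + 0.09² + 0.13² + 0.48² + 0.09² = 0.0441 + 0.0081 + 0.0169 + 0.2304 + 0.0081 = 0.3076
B_2 = 1 / 0.3076 = 3.2510
Σp_4ᵢ² = 0.02² + 0.18² + 0.21² + 0.40² + 0.19² = 0.0004 + 0.0324 + 0.0441 + 0.1600 + 0.0361 = 0.2730
B_4 = 1 / 0.2730 = 3.6630
Σp_1ᵢ² = 0.02² + 0.29² + 0.10² + 0.09² + 0.50² = 0.0004 + 0.0841 + 0.0100 + 0.0081 + 0.2500 = 0.3526
B_1 = 1 / 0.3526 = 2.8361
Highest B → broadest niche (most generalist): species 4 (B = 3.66).

species 4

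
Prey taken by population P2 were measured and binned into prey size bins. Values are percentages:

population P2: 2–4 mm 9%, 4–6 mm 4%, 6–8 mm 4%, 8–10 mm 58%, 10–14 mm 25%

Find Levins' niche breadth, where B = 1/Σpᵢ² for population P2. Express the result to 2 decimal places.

2.44

Convert percentages to proportions (divide by 100).
Σpᵢ² = 0.09² + 0.04² + 0.04² + 0.58² + 0.25² = 0.0081 + 0.0016 + 0.0016 + 0.3364 + 0.0625 = 0.4102
B = 1 / 0.4102 = 2.4378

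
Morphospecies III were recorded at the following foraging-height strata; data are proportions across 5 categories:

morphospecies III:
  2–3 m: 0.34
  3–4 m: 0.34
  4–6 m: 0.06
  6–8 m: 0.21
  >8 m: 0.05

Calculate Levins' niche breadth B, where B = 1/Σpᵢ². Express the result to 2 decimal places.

Σpᵢ² = 0.34² + 0.34² + 0.06² + 0.21² + 0.05² = 0.1156 + 0.1156 + 0.0036 + 0.0441 + 0.0025 = 0.2814
B = 1 / 0.2814 = 3.5537

3.55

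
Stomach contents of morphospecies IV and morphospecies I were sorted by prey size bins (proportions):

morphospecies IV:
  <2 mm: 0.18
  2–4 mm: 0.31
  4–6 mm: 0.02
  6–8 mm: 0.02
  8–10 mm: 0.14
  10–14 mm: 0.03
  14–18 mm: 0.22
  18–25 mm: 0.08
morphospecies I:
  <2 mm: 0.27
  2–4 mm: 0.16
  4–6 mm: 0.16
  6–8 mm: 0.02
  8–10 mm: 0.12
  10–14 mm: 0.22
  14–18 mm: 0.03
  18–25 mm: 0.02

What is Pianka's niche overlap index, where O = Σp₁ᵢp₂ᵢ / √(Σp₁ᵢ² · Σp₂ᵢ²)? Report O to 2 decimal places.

0.68

Σ p₁ᵢp₂ᵢ = 0.0486 + 0.0496 + 0.0032 + 0.0004 + 0.0168 + 0.0066 + 0.0066 + 0.0016 = 0.1334
Σp_1ᵢ² = 0.18² + 0.31² + 0.02² + 0.02² + 0.14² + 0.03² + 0.22² + 0.08² = 0.0324 + 0.0961 + 0.0004 + 0.0004 + 0.0196 + 0.0009 + 0.0484 + 0.0064 = 0.2046
Σp_2ᵢ² = 0.27² + 0.16² + 0.16² + 0.02² + 0.12² + 0.22² + 0.03² + 0.02² = 0.0729 + 0.0256 + 0.0256 + 0.0004 + 0.0144 + 0.0484 + 0.0009 + 0.0004 = 0.1886
O = 0.1334 / √(0.2046 × 0.1886) = 0.1334 / 0.19644 = 0.6791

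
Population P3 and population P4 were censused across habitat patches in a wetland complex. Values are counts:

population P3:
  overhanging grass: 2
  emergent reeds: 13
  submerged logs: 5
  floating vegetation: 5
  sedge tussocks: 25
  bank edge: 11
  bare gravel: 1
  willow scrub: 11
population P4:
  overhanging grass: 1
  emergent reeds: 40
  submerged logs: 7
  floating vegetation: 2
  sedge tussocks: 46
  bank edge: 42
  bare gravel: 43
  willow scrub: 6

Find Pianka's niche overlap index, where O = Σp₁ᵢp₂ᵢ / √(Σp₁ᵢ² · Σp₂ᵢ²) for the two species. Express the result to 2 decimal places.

Proportions for population P3 (n=73): 2/73=0.0274, 13/73=0.1781, 5/73=0.0685, 5/73=0.0685, 25/73=0.3425, 11/73=0.1507, 1/73=0.0137, 11/73=0.1507
Proportions for population P4 (n=187): 1/187=0.0053, 40/187=0.2139, 7/187=0.0374, 2/187=0.0107, 46/187=0.2460, 42/187=0.2246, 43/187=0.2299, 6/187=0.0321
Σ p₁ᵢp₂ᵢ = 0.000145 + 0.038096 + 0.002562 + 0.000733 + 0.084255 + 0.033847 + 0.003150 + 0.004837 = 0.167625
Σp_1ᵢ² = 0.0274² + 0.1781² + 0.0685² + 0.0685² + 0.3425² + 0.1507² + 0.0137² + 0.1507² = 0.000751 + 0.031720 + 0.004692 + 0.004692 + 0.117306 + 0.022710 + 0.000188 + 0.022710 = 0.204769
Σp_2ᵢ² = 0.0053² + 0.2139² + 0.0374² + 0.0107² + 0.2460² + 0.2246² + 0.2299² + 0.0321² = 0.000028 + 0.045753 + 0.001399 + 0.000114 + 0.060516 + 0.050445 + 0.052854 + 0.001030 = 0.212139
O = 0.167625 / √(0.204769 × 0.212139) = 0.167625 / 0.2084214 = 0.8043

0.80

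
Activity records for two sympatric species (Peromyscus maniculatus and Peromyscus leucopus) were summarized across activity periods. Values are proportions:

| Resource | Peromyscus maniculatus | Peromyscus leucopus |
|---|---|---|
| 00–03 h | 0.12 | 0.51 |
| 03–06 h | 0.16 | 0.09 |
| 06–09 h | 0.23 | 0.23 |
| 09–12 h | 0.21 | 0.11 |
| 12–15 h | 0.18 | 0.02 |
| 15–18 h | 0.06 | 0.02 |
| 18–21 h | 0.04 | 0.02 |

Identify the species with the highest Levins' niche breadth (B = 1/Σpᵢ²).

Peromyscus maniculatus

Σp_maniᵢ² = 0.12² + 0.16² + 0.23² + 0.21² + 0.18² + 0.06² + 0.04² = 0.0144 + 0.0256 + 0.0529 + 0.0441 + 0.0324 + 0.0036 + 0.0016 = 0.1746
B_mani = 1 / 0.1746 = 5.7274
Σp_leucᵢ² = 0.51² + 0.09² + 0.23² + 0.11² + 0.02² + 0.02² + 0.02² = 0.2601 + 0.0081 + 0.0529 + 0.0121 + 0.0004 + 0.0004 + 0.0004 = 0.3344
B_leuc = 1 / 0.3344 = 2.9904
Highest B → broadest niche (most generalist): Peromyscus maniculatus (B = 5.73).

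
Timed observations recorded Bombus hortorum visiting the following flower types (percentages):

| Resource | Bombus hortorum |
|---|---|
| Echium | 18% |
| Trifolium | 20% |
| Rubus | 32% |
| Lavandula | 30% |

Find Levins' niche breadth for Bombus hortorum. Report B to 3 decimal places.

Convert percentages to proportions (divide by 100).
Σpᵢ² = 0.18² + 0.20² + 0.32² + 0.30² = 0.0324 + 0.0400 + 0.1024 + 0.0900 = 0.2648
B = 1 / 0.2648 = 3.77644

3.776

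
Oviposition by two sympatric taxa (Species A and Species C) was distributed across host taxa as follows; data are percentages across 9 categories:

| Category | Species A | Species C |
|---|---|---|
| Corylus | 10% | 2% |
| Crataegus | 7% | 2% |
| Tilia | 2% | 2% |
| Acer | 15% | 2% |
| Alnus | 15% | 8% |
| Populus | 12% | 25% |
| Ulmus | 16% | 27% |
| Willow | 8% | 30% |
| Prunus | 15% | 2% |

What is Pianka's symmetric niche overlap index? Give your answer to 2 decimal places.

0.68

Convert percentages to proportions (divide by 100).
Σ p₁ᵢp₂ᵢ = 0.0020 + 0.0014 + 0.0004 + 0.0030 + 0.0120 + 0.0300 + 0.0432 + 0.0240 + 0.0030 = 0.1190
Σp_1ᵢ² = 0.10² + 0.07² + 0.02² + 0.15² + 0.15² + 0.12² + 0.16² + 0.08² + 0.15² = 0.0100 + 0.0049 + 0.0004 + 0.0225 + 0.0225 + 0.0144 + 0.0256 + 0.0064 + 0.0225 = 0.1292
Σp_2ᵢ² = 0.02² + 0.02² + 0.02² + 0.02² + 0.08² + 0.25² + 0.27² + 0.30² + 0.02² = 0.0004 + 0.0004 + 0.0004 + 0.0004 + 0.0064 + 0.0625 + 0.0729 + 0.0900 + 0.0004 = 0.2338
O = 0.1190 / √(0.1292 × 0.2338) = 0.1190 / 0.17380 = 0.6847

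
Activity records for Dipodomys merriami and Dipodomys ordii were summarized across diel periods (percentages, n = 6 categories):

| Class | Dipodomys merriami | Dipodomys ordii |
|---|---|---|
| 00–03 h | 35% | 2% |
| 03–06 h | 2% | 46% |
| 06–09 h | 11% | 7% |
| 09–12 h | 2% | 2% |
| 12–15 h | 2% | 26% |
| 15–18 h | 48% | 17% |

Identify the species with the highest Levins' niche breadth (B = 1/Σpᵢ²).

Convert percentages to proportions (divide by 100).
Σp_merrᵢ² = 0.35² + 0.02² + 0.11² + 0.02² + 0.02² + 0.48² = 0.1225 + 0.0004 + 0.0121 + 0.0004 + 0.0004 + 0.2304 = 0.3662
B_merr = 1 / 0.3662 = 2.7307
Σp_ordiᵢ² = 0.02² + 0.46² + 0.07² + 0.02² + 0.26² + 0.17² = 0.0004 + 0.2116 + 0.0049 + 0.0004 + 0.0676 + 0.0289 = 0.3138
B_ordi = 1 / 0.3138 = 3.1867
Highest B → broadest niche (most generalist): Dipodomys ordii (B = 3.19).

Dipodomys ordii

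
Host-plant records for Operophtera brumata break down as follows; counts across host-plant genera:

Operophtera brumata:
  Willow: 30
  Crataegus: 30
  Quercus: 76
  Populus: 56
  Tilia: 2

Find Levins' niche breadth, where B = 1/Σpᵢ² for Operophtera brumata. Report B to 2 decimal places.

3.51

Proportions for Operophtera brumata (n=194): 30/194=0.1546, 30/194=0.1546, 76/194=0.3918, 56/194=0.2887, 2/194=0.0103
Σpᵢ² = 0.1546² + 0.1546² + 0.3918² + 0.2887² + 0.0103² = 0.023901 + 0.023901 + 0.153507 + 0.083348 + 0.000106 = 0.284763
B = 1 / 0.284763 = 3.5117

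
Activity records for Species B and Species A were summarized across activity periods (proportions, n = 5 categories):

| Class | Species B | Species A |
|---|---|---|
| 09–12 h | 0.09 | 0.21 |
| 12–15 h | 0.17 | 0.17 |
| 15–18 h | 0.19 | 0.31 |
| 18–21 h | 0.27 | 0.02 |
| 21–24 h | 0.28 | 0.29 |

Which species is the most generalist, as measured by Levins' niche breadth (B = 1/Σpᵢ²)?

Species B

Σp_Bᵢ² = 0.09² + 0.17² + 0.19² + 0.27² + 0.28² = 0.0081 + 0.0289 + 0.0361 + 0.0729 + 0.0784 = 0.2244
B_B = 1 / 0.2244 = 4.4563
Σp_Aᵢ² = 0.21² + 0.17² + 0.31² + 0.02² + 0.29² = 0.0441 + 0.0289 + 0.0961 + 0.0004 + 0.0841 = 0.2536
B_A = 1 / 0.2536 = 3.9432
Highest B → broadest niche (most generalist): Species B (B = 4.46).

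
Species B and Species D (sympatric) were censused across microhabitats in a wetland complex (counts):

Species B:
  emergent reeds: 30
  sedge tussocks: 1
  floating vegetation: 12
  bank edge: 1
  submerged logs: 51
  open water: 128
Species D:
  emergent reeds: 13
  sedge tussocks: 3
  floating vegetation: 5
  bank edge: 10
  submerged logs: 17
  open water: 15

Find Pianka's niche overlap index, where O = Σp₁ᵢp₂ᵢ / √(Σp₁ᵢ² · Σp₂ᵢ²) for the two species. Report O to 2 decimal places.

0.80

Proportions for Species B (n=223): 30/223=0.1345, 1/223=0.0045, 12/223=0.0538, 1/223=0.0045, 51/223=0.2287, 128/223=0.5740
Proportions for Species D (n=63): 13/63=0.2063, 3/63=0.0476, 5/63=0.0794, 10/63=0.1587, 17/63=0.2698, 15/63=0.2381
Σ p₁ᵢp₂ᵢ = 0.027747 + 0.000214 + 0.004272 + 0.000714 + 0.061703 + 0.136669 = 0.231319
Σp_1ᵢ² = 0.1345² + 0.0045² + 0.0538² + 0.0045² + 0.2287² + 0.5740² = 0.018090 + 0.000020 + 0.002894 + 0.000020 + 0.052304 + 0.329476 = 0.402804
Σp_2ᵢ² = 0.2063² + 0.0476² + 0.0794² + 0.1587² + 0.2698² + 0.2381² = 0.042560 + 0.002266 + 0.006304 + 0.025186 + 0.072792 + 0.056692 = 0.205800
O = 0.231319 / √(0.402804 × 0.205800) = 0.231319 / 0.2879185 = 0.8034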